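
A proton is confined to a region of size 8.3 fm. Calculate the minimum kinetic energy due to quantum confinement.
75.301 keV

Using the uncertainty principle:

1. Position uncertainty: Δx ≈ 8.300e-15 m
2. Minimum momentum uncertainty: Δp = ℏ/(2Δx) = 6.353e-21 kg·m/s
3. Minimum kinetic energy:
   KE = (Δp)²/(2m) = (6.353e-21)²/(2 × 1.673e-27 kg)
   KE = 1.206e-14 J = 75.301 keV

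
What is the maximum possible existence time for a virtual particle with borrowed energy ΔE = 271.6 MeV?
1.212 ys

Using the energy-time uncertainty principle:
ΔEΔt ≥ ℏ/2

For a virtual particle borrowing energy ΔE, the maximum lifetime is:
Δt_max = ℏ/(2ΔE)

Converting energy:
ΔE = 271.6 MeV = 4.352e-11 J

Δt_max = (1.055e-34 J·s) / (2 × 4.352e-11 J)
Δt_max = 1.212e-24 s = 1.212 ys

Virtual particles with higher borrowed energy exist for shorter times.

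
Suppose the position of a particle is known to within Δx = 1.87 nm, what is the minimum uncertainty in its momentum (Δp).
2.820 × 10^-26 kg·m/s

Using the Heisenberg uncertainty principle:
ΔxΔp ≥ ℏ/2

The minimum uncertainty in momentum is:
Δp_min = ℏ/(2Δx)
Δp_min = (1.055e-34 J·s) / (2 × 1.870e-09 m)
Δp_min = 2.820e-26 kg·m/s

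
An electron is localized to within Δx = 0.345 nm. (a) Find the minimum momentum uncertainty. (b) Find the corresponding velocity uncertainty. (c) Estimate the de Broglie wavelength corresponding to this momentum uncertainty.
(a) Δp_min = 1.528 × 10^-25 kg·m/s
(b) Δv_min = 167.779 km/s
(c) λ_dB = 4.335 nm

Step-by-step:

(a) From the uncertainty principle:
Δp_min = ℏ/(2Δx) = (1.055e-34 J·s)/(2 × 3.450e-10 m) = 1.528e-25 kg·m/s

(b) The velocity uncertainty:
Δv = Δp/m = (1.528e-25 kg·m/s)/(9.109e-31 kg) = 1.678e+05 m/s = 167.779 km/s

(c) The de Broglie wavelength for this momentum:
λ = h/p = (6.626e-34 J·s)/(1.528e-25 kg·m/s) = 4.335e-09 m = 4.335 nm

Note: The de Broglie wavelength is comparable to the localization size, as expected from wave-particle duality.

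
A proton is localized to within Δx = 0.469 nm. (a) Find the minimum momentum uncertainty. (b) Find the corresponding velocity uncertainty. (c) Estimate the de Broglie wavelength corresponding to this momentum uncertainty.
(a) Δp_min = 1.124 × 10^-25 kg·m/s
(b) Δv_min = 67.216 m/s
(c) λ_dB = 5.894 nm

Step-by-step:

(a) From the uncertainty principle:
Δp_min = ℏ/(2Δx) = (1.055e-34 J·s)/(2 × 4.690e-10 m) = 1.124e-25 kg·m/s

(b) The velocity uncertainty:
Δv = Δp/m = (1.124e-25 kg·m/s)/(1.673e-27 kg) = 6.722e+01 m/s = 67.216 m/s

(c) The de Broglie wavelength for this momentum:
λ = h/p = (6.626e-34 J·s)/(1.124e-25 kg·m/s) = 5.894e-09 m = 5.894 nm

Note: The de Broglie wavelength is comparable to the localization size, as expected from wave-particle duality.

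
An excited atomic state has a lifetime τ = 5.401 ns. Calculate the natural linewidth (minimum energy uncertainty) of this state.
60.934 neV

Using the energy-time uncertainty principle:
ΔEΔt ≥ ℏ/2

The lifetime τ represents the time uncertainty Δt.
The natural linewidth (minimum energy uncertainty) is:

ΔE = ℏ/(2τ)
ΔE = (1.055e-34 J·s) / (2 × 5.401e-09 s)
ΔE = 9.763e-27 J = 60.934 neV

This natural linewidth limits the precision of spectroscopic measurements.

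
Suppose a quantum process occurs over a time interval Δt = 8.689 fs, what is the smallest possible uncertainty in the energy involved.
37.876 meV

Using the energy-time uncertainty principle:
ΔEΔt ≥ ℏ/2

The minimum uncertainty in energy is:
ΔE_min = ℏ/(2Δt)
ΔE_min = (1.055e-34 J·s) / (2 × 8.689e-15 s)
ΔE_min = 6.068e-21 J = 37.876 meV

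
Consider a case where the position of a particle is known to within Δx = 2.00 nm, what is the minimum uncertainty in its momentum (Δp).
2.636 × 10^-26 kg·m/s

Using the Heisenberg uncertainty principle:
ΔxΔp ≥ ℏ/2

The minimum uncertainty in momentum is:
Δp_min = ℏ/(2Δx)
Δp_min = (1.055e-34 J·s) / (2 × 2.000e-09 m)
Δp_min = 2.636e-26 kg·m/s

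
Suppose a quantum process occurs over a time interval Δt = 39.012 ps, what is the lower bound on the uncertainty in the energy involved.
8.436 μeV

Using the energy-time uncertainty principle:
ΔEΔt ≥ ℏ/2

The minimum uncertainty in energy is:
ΔE_min = ℏ/(2Δt)
ΔE_min = (1.055e-34 J·s) / (2 × 3.901e-11 s)
ΔE_min = 1.352e-24 J = 8.436 μeV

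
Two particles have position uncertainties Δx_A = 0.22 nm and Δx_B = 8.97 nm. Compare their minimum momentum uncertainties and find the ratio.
Particle A has the larger minimum momentum uncertainty, by a factor of 40.77.

For each particle, the minimum momentum uncertainty is Δp_min = ℏ/(2Δx):

Particle A: Δp_A = ℏ/(2×2.200e-10 m) = 2.397e-25 kg·m/s
Particle B: Δp_B = ℏ/(2×8.970e-09 m) = 5.878e-27 kg·m/s

Ratio: Δp_A/Δp_B = 40.77

Since Δp_min ∝ 1/Δx, the particle with smaller position uncertainty (A) has larger momentum uncertainty.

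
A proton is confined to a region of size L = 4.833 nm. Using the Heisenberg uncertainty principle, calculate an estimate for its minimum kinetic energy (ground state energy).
222.086 neV

Using the uncertainty principle to estimate ground state energy:

1. The position uncertainty is approximately the confinement size:
   Δx ≈ L = 4.833e-09 m

2. From ΔxΔp ≥ ℏ/2, the minimum momentum uncertainty is:
   Δp ≈ ℏ/(2L) = 1.091e-26 kg·m/s

3. The kinetic energy is approximately:
   KE ≈ (Δp)²/(2m) = (1.091e-26)²/(2 × 1.673e-27 kg)
   KE ≈ 3.558e-26 J = 222.086 neV

This is an order-of-magnitude estimate of the ground state energy.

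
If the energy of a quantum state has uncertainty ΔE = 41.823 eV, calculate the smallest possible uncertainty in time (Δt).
7.869 as

Using the energy-time uncertainty principle:
ΔEΔt ≥ ℏ/2

The minimum uncertainty in time is:
Δt_min = ℏ/(2ΔE)
Δt_min = (1.055e-34 J·s) / (2 × 6.701e-18 J)
Δt_min = 7.869e-18 s = 7.869 as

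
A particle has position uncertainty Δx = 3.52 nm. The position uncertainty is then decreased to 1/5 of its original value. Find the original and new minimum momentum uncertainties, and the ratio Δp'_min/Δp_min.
Original Δp_min = 1.498 × 10^-26 kg·m/s; new Δp'_min = 7.490 × 10^-26 kg·m/s; ratio Δp'_min/Δp_min = 5.

From the uncertainty principle ΔxΔp ≥ ℏ/2, the minimum momentum uncertainty is Δp_min = ℏ/(2Δx).

Original (Δx = 3.52 nm = 3.520e-09 m):
Δp_min = (1.055e-34 J·s)/(2 × 3.520e-09 m) = 1.498e-26 kg·m/s

When Δx → (1/5)Δx:
Δp'_min = ℏ/(2 × (1/5)Δx) = 5 × ℏ/(2Δx) = 5 × Δp_min
Δp'_min = 5 × 1.498e-26 kg·m/s = 7.490e-26 kg·m/s

Since Δp_min ∝ 1/Δx, when Δx is decreased to 1/5 of its original value, Δp_min increases to 5 times its original value.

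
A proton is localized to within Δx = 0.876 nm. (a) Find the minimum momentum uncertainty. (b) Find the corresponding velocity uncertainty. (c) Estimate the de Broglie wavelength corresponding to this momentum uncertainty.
(a) Δp_min = 6.019 × 10^-26 kg·m/s
(b) Δv_min = 35.987 m/s
(c) λ_dB = 11.008 nm

Step-by-step:

(a) From the uncertainty principle:
Δp_min = ℏ/(2Δx) = (1.055e-34 J·s)/(2 × 8.760e-10 m) = 6.019e-26 kg·m/s

(b) The velocity uncertainty:
Δv = Δp/m = (6.019e-26 kg·m/s)/(1.673e-27 kg) = 3.599e+01 m/s = 35.987 m/s

(c) The de Broglie wavelength for this momentum:
λ = h/p = (6.626e-34 J·s)/(6.019e-26 kg·m/s) = 1.101e-08 m = 11.008 nm

Note: The de Broglie wavelength is comparable to the localization size, as expected from wave-particle duality.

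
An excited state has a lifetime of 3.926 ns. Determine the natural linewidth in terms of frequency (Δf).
20.269 MHz

Using the energy-time uncertainty principle and E = hf:
ΔEΔt ≥ ℏ/2
hΔf·Δt ≥ ℏ/2

The minimum frequency uncertainty is:
Δf = ℏ/(2hτ) = 1/(4πτ)
Δf = 1/(4π × 3.926e-09 s)
Δf = 2.027e+07 Hz = 20.269 MHz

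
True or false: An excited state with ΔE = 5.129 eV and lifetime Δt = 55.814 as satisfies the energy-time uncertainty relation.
No, it violates the uncertainty relation.

Calculate the product ΔEΔt:
ΔE = 5.129 eV = 8.218e-19 J
ΔEΔt = (8.218e-19 J) × (5.581e-17 s)
ΔEΔt = 4.587e-35 J·s

Compare to the minimum allowed value ℏ/2:
ℏ/2 = 5.273e-35 J·s

Since ΔEΔt = 4.587e-35 J·s < 5.273e-35 J·s = ℏ/2,
this violates the uncertainty relation.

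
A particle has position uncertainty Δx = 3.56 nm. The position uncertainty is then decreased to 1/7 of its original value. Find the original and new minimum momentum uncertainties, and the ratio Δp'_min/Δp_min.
Original Δp_min = 1.481 × 10^-26 kg·m/s; new Δp'_min = 1.037 × 10^-25 kg·m/s; ratio Δp'_min/Δp_min = 7.

From the uncertainty principle ΔxΔp ≥ ℏ/2, the minimum momentum uncertainty is Δp_min = ℏ/(2Δx).

Original (Δx = 3.56 nm = 3.560e-09 m):
Δp_min = (1.055e-34 J·s)/(2 × 3.560e-09 m) = 1.481e-26 kg·m/s

When Δx → (1/7)Δx:
Δp'_min = ℏ/(2 × (1/7)Δx) = 7 × ℏ/(2Δx) = 7 × Δp_min
Δp'_min = 7 × 1.481e-26 kg·m/s = 1.037e-25 kg·m/s

Since Δp_min ∝ 1/Δx, when Δx is decreased to 1/7 of its original value, Δp_min increases to 7 times its original value.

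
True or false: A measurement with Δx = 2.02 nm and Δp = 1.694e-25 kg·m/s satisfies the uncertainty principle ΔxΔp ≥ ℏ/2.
Yes, it satisfies the uncertainty principle.

Calculate the product ΔxΔp:
ΔxΔp = (2.020e-09 m) × (1.694e-25 kg·m/s)
ΔxΔp = 3.422e-34 J·s

Compare to the minimum allowed value ℏ/2:
ℏ/2 = 5.273e-35 J·s

Since ΔxΔp = 3.422e-34 J·s ≥ 5.273e-35 J·s = ℏ/2,
the measurement satisfies the uncertainty principle.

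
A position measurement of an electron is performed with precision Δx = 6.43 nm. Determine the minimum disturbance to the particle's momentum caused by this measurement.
8.200 × 10^-27 kg·m/s

The uncertainty principle implies that measuring position disturbs momentum:
ΔxΔp ≥ ℏ/2

When we measure position with precision Δx, we necessarily introduce a momentum uncertainty:
Δp ≥ ℏ/(2Δx)
Δp_min = (1.055e-34 J·s) / (2 × 6.430e-09 m)
Δp_min = 8.200e-27 kg·m/s

The more precisely we measure position, the greater the momentum disturbance.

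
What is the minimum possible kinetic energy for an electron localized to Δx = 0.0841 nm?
1.347 eV

Localizing a particle requires giving it sufficient momentum uncertainty:

1. From uncertainty principle: Δp ≥ ℏ/(2Δx)
   Δp_min = (1.055e-34 J·s) / (2 × 8.410e-11 m)
   Δp_min = 6.270e-25 kg·m/s

2. This momentum uncertainty corresponds to kinetic energy:
   KE ≈ (Δp)²/(2m) = (6.270e-25)²/(2 × 9.109e-31 kg)
   KE = 2.158e-19 J = 1.347 eV

Tighter localization requires more energy.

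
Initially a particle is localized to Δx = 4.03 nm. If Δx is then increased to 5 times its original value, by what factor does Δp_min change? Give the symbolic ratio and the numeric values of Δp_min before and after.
Original Δp_min = 1.308 × 10^-26 kg·m/s; new Δp'_min = 2.617 × 10^-27 kg·m/s; ratio Δp'_min/Δp_min = 1/5.

From the uncertainty principle ΔxΔp ≥ ℏ/2, the minimum momentum uncertainty is Δp_min = ℏ/(2Δx).

Original (Δx = 4.03 nm = 4.030e-09 m):
Δp_min = (1.055e-34 J·s)/(2 × 4.030e-09 m) = 1.308e-26 kg·m/s

When Δx → 5Δx:
Δp'_min = ℏ/(2 × 5Δx) = (1/5) × ℏ/(2Δx) = (1/5) × Δp_min
Δp'_min = 1/5 × 1.308e-26 kg·m/s = 2.617e-27 kg·m/s

Since Δp_min ∝ 1/Δx, when Δx is increased to 5 times its original value, Δp_min decreases to 1/5 of its original value.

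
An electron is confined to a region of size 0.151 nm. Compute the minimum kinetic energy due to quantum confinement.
417.743 meV

Using the uncertainty principle:

1. Position uncertainty: Δx ≈ 1.510e-10 m
2. Minimum momentum uncertainty: Δp = ℏ/(2Δx) = 3.492e-25 kg·m/s
3. Minimum kinetic energy:
   KE = (Δp)²/(2m) = (3.492e-25)²/(2 × 9.109e-31 kg)
   KE = 6.693e-20 J = 417.743 meV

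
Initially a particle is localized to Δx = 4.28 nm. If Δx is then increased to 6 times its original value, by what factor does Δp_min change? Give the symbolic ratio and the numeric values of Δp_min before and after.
Original Δp_min = 1.232 × 10^-26 kg·m/s; new Δp'_min = 2.053 × 10^-27 kg·m/s; ratio Δp'_min/Δp_min = 1/6.

From the uncertainty principle ΔxΔp ≥ ℏ/2, the minimum momentum uncertainty is Δp_min = ℏ/(2Δx).

Original (Δx = 4.28 nm = 4.280e-09 m):
Δp_min = (1.055e-34 J·s)/(2 × 4.280e-09 m) = 1.232e-26 kg·m/s

When Δx → 6Δx:
Δp'_min = ℏ/(2 × 6Δx) = (1/6) × ℏ/(2Δx) = (1/6) × Δp_min
Δp'_min = 1/6 × 1.232e-26 kg·m/s = 2.053e-27 kg·m/s

Since Δp_min ∝ 1/Δx, when Δx is increased to 6 times its original value, Δp_min decreases to 1/6 of its original value.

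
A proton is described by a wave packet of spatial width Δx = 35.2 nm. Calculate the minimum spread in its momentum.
1.498 × 10^-27 kg·m/s

For a wave packet, the spatial width Δx and momentum spread Δp are related by the uncertainty principle:
ΔxΔp ≥ ℏ/2

The minimum momentum spread is:
Δp_min = ℏ/(2Δx)
Δp_min = (1.055e-34 J·s) / (2 × 3.520e-08 m)
Δp_min = 1.498e-27 kg·m/s

A wave packet cannot have both a well-defined position and well-defined momentum.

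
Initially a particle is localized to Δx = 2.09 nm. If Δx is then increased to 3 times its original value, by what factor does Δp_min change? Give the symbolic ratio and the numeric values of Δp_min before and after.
Original Δp_min = 2.523 × 10^-26 kg·m/s; new Δp'_min = 8.410 × 10^-27 kg·m/s; ratio Δp'_min/Δp_min = 1/3.

From the uncertainty principle ΔxΔp ≥ ℏ/2, the minimum momentum uncertainty is Δp_min = ℏ/(2Δx).

Original (Δx = 2.09 nm = 2.090e-09 m):
Δp_min = (1.055e-34 J·s)/(2 × 2.090e-09 m) = 2.523e-26 kg·m/s

When Δx → 3Δx:
Δp'_min = ℏ/(2 × 3Δx) = (1/3) × ℏ/(2Δx) = (1/3) × Δp_min
Δp'_min = 1/3 × 2.523e-26 kg·m/s = 8.410e-27 kg·m/s

Since Δp_min ∝ 1/Δx, when Δx is increased to 3 times its original value, Δp_min decreases to 1/3 of its original value.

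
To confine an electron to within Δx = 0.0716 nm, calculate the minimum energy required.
1.858 eV

Localizing a particle requires giving it sufficient momentum uncertainty:

1. From uncertainty principle: Δp ≥ ℏ/(2Δx)
   Δp_min = (1.055e-34 J·s) / (2 × 7.160e-11 m)
   Δp_min = 7.364e-25 kg·m/s

2. This momentum uncertainty corresponds to kinetic energy:
   KE ≈ (Δp)²/(2m) = (7.364e-25)²/(2 × 9.109e-31 kg)
   KE = 2.977e-19 J = 1.858 eV

Tighter localization requires more energy.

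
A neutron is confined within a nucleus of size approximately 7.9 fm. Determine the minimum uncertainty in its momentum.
6.675 × 10^-21 kg·m/s

Using the Heisenberg uncertainty principle:
ΔxΔp ≥ ℏ/2

With Δx ≈ L = 7.900e-15 m (the confinement size):
Δp_min = ℏ/(2Δx)
Δp_min = (1.055e-34 J·s) / (2 × 7.900e-15 m)
Δp_min = 6.675e-21 kg·m/s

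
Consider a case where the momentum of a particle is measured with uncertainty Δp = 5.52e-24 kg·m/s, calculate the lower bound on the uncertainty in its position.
9.552 pm

Using the Heisenberg uncertainty principle:
ΔxΔp ≥ ℏ/2

The minimum uncertainty in position is:
Δx_min = ℏ/(2Δp)
Δx_min = (1.055e-34 J·s) / (2 × 5.520e-24 kg·m/s)
Δx_min = 9.552e-12 m = 9.552 pm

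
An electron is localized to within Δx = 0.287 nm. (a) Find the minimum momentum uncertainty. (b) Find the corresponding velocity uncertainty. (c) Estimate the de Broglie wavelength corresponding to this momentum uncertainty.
(a) Δp_min = 1.837 × 10^-25 kg·m/s
(b) Δv_min = 201.686 km/s
(c) λ_dB = 3.607 nm

Step-by-step:

(a) From the uncertainty principle:
Δp_min = ℏ/(2Δx) = (1.055e-34 J·s)/(2 × 2.870e-10 m) = 1.837e-25 kg·m/s

(b) The velocity uncertainty:
Δv = Δp/m = (1.837e-25 kg·m/s)/(9.109e-31 kg) = 2.017e+05 m/s = 201.686 km/s

(c) The de Broglie wavelength for this momentum:
λ = h/p = (6.626e-34 J·s)/(1.837e-25 kg·m/s) = 3.607e-09 m = 3.607 nm

Note: The de Broglie wavelength is comparable to the localization size, as expected from wave-particle duality.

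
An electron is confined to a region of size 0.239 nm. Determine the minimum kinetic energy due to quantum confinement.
166.750 meV

Using the uncertainty principle:

1. Position uncertainty: Δx ≈ 2.390e-10 m
2. Minimum momentum uncertainty: Δp = ℏ/(2Δx) = 2.206e-25 kg·m/s
3. Minimum kinetic energy:
   KE = (Δp)²/(2m) = (2.206e-25)²/(2 × 9.109e-31 kg)
   KE = 2.672e-20 J = 166.750 meV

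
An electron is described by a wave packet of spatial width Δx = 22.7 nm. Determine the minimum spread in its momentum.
2.323 × 10^-27 kg·m/s

For a wave packet, the spatial width Δx and momentum spread Δp are related by the uncertainty principle:
ΔxΔp ≥ ℏ/2

The minimum momentum spread is:
Δp_min = ℏ/(2Δx)
Δp_min = (1.055e-34 J·s) / (2 × 2.270e-08 m)
Δp_min = 2.323e-27 kg·m/s

A wave packet cannot have both a well-defined position and well-defined momentum.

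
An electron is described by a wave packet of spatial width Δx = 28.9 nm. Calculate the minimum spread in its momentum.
1.825 × 10^-27 kg·m/s

For a wave packet, the spatial width Δx and momentum spread Δp are related by the uncertainty principle:
ΔxΔp ≥ ℏ/2

The minimum momentum spread is:
Δp_min = ℏ/(2Δx)
Δp_min = (1.055e-34 J·s) / (2 × 2.890e-08 m)
Δp_min = 1.825e-27 kg·m/s

A wave packet cannot have both a well-defined position and well-defined momentum.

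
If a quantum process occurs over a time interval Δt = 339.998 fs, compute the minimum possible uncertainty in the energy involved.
967.964 μeV

Using the energy-time uncertainty principle:
ΔEΔt ≥ ℏ/2

The minimum uncertainty in energy is:
ΔE_min = ℏ/(2Δt)
ΔE_min = (1.055e-34 J·s) / (2 × 3.400e-13 s)
ΔE_min = 1.551e-22 J = 967.964 μeV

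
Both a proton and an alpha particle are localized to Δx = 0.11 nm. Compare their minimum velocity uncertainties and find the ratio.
The proton has the larger minimum velocity uncertainty, by a ratio of 4.0.

For both particles, Δp_min = ℏ/(2Δx) = 4.794e-25 kg·m/s (same for both).

The velocity uncertainty is Δv = Δp/m:
- proton: Δv = 4.794e-25 / 1.673e-27 = 2.866e+02 m/s = 286.586 m/s
- alpha particle: Δv = 4.794e-25 / 6.645e-27 = 7.214e+01 m/s = 72.141 m/s

Ratio: 2.866e+02 / 7.214e+01 = 4.0

The lighter particle has larger velocity uncertainty because Δv ∝ 1/m.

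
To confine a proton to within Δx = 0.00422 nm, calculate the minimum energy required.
291.292 meV

Localizing a particle requires giving it sufficient momentum uncertainty:

1. From uncertainty principle: Δp ≥ ℏ/(2Δx)
   Δp_min = (1.055e-34 J·s) / (2 × 4.220e-12 m)
   Δp_min = 1.249e-23 kg·m/s

2. This momentum uncertainty corresponds to kinetic energy:
   KE ≈ (Δp)²/(2m) = (1.249e-23)²/(2 × 1.673e-27 kg)
   KE = 4.667e-20 J = 291.292 meV

Tighter localization requires more energy.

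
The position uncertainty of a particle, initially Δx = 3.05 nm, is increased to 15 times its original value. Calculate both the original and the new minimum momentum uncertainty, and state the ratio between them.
Original Δp_min = 1.729 × 10^-26 kg·m/s; new Δp'_min = 1.153 × 10^-27 kg·m/s; ratio Δp'_min/Δp_min = 1/15.

From the uncertainty principle ΔxΔp ≥ ℏ/2, the minimum momentum uncertainty is Δp_min = ℏ/(2Δx).

Original (Δx = 3.05 nm = 3.050e-09 m):
Δp_min = (1.055e-34 J·s)/(2 × 3.050e-09 m) = 1.729e-26 kg·m/s

When Δx → 15Δx:
Δp'_min = ℏ/(2 × 15Δx) = (1/15) × ℏ/(2Δx) = (1/15) × Δp_min
Δp'_min = 1/15 × 1.729e-26 kg·m/s = 1.153e-27 kg·m/s

Since Δp_min ∝ 1/Δx, when Δx is increased to 15 times its original value, Δp_min decreases to 1/15 of its original value.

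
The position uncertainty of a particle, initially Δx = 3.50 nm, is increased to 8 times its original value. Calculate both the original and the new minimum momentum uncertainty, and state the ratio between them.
Original Δp_min = 1.507 × 10^-26 kg·m/s; new Δp'_min = 1.883 × 10^-27 kg·m/s; ratio Δp'_min/Δp_min = 1/8.

From the uncertainty principle ΔxΔp ≥ ℏ/2, the minimum momentum uncertainty is Δp_min = ℏ/(2Δx).

Original (Δx = 3.50 nm = 3.500e-09 m):
Δp_min = (1.055e-34 J·s)/(2 × 3.500e-09 m) = 1.507e-26 kg·m/s

When Δx → 8Δx:
Δp'_min = ℏ/(2 × 8Δx) = (1/8) × ℏ/(2Δx) = (1/8) × Δp_min
Δp'_min = 1/8 × 1.507e-26 kg·m/s = 1.883e-27 kg·m/s

Since Δp_min ∝ 1/Δx, when Δx is increased to 8 times its original value, Δp_min decreases to 1/8 of its original value.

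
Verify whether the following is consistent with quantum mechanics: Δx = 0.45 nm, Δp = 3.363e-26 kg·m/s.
No, it violates the uncertainty principle (impossible measurement).

Calculate the product ΔxΔp:
ΔxΔp = (4.500e-10 m) × (3.363e-26 kg·m/s)
ΔxΔp = 1.513e-35 J·s

Compare to the minimum allowed value ℏ/2:
ℏ/2 = 5.273e-35 J·s

Since ΔxΔp = 1.513e-35 J·s < 5.273e-35 J·s = ℏ/2,
the measurement violates the uncertainty principle.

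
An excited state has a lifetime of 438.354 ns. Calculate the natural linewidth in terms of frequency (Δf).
181.537 kHz

Using the energy-time uncertainty principle and E = hf:
ΔEΔt ≥ ℏ/2
hΔf·Δt ≥ ℏ/2

The minimum frequency uncertainty is:
Δf = ℏ/(2hτ) = 1/(4πτ)
Δf = 1/(4π × 4.384e-07 s)
Δf = 1.815e+05 Hz = 181.537 kHz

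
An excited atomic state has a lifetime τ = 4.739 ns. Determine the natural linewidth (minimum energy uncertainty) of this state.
69.446 neV

Using the energy-time uncertainty principle:
ΔEΔt ≥ ℏ/2

The lifetime τ represents the time uncertainty Δt.
The natural linewidth (minimum energy uncertainty) is:

ΔE = ℏ/(2τ)
ΔE = (1.055e-34 J·s) / (2 × 4.739e-09 s)
ΔE = 1.113e-26 J = 69.446 neV

This natural linewidth limits the precision of spectroscopic measurements.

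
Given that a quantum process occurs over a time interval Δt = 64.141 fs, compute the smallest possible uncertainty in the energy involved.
5.131 meV

Using the energy-time uncertainty principle:
ΔEΔt ≥ ℏ/2

The minimum uncertainty in energy is:
ΔE_min = ℏ/(2Δt)
ΔE_min = (1.055e-34 J·s) / (2 × 6.414e-14 s)
ΔE_min = 8.221e-22 J = 5.131 meV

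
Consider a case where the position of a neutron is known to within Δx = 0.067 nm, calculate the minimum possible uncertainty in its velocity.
469.867 m/s

Using the Heisenberg uncertainty principle and Δp = mΔv:
ΔxΔp ≥ ℏ/2
Δx(mΔv) ≥ ℏ/2

The minimum uncertainty in velocity is:
Δv_min = ℏ/(2mΔx)
Δv_min = (1.055e-34 J·s) / (2 × 1.675e-27 kg × 6.700e-11 m)
Δv_min = 4.699e+02 m/s = 469.867 m/s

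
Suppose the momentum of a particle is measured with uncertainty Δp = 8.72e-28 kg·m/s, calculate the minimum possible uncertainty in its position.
60.469 nm

Using the Heisenberg uncertainty principle:
ΔxΔp ≥ ℏ/2

The minimum uncertainty in position is:
Δx_min = ℏ/(2Δp)
Δx_min = (1.055e-34 J·s) / (2 × 8.720e-28 kg·m/s)
Δx_min = 6.047e-08 m = 60.469 nm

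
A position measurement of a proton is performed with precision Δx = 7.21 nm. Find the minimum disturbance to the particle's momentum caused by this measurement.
7.313 × 10^-27 kg·m/s

The uncertainty principle implies that measuring position disturbs momentum:
ΔxΔp ≥ ℏ/2

When we measure position with precision Δx, we necessarily introduce a momentum uncertainty:
Δp ≥ ℏ/(2Δx)
Δp_min = (1.055e-34 J·s) / (2 × 7.210e-09 m)
Δp_min = 7.313e-27 kg·m/s

The more precisely we measure position, the greater the momentum disturbance.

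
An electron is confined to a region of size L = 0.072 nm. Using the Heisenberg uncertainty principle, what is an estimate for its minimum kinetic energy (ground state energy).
1.837 eV

Using the uncertainty principle to estimate ground state energy:

1. The position uncertainty is approximately the confinement size:
   Δx ≈ L = 7.200e-11 m

2. From ΔxΔp ≥ ℏ/2, the minimum momentum uncertainty is:
   Δp ≈ ℏ/(2L) = 7.323e-25 kg·m/s

3. The kinetic energy is approximately:
   KE ≈ (Δp)²/(2m) = (7.323e-25)²/(2 × 9.109e-31 kg)
   KE ≈ 2.944e-19 J = 1.837 eV

This is an order-of-magnitude estimate of the ground state energy.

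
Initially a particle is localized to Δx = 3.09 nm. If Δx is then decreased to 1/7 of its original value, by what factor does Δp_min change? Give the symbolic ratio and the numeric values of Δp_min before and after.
Original Δp_min = 1.706 × 10^-26 kg·m/s; new Δp'_min = 1.194 × 10^-25 kg·m/s; ratio Δp'_min/Δp_min = 7.

From the uncertainty principle ΔxΔp ≥ ℏ/2, the minimum momentum uncertainty is Δp_min = ℏ/(2Δx).

Original (Δx = 3.09 nm = 3.090e-09 m):
Δp_min = (1.055e-34 J·s)/(2 × 3.090e-09 m) = 1.706e-26 kg·m/s

When Δx → (1/7)Δx:
Δp'_min = ℏ/(2 × (1/7)Δx) = 7 × ℏ/(2Δx) = 7 × Δp_min
Δp'_min = 7 × 1.706e-26 kg·m/s = 1.194e-25 kg·m/s

Since Δp_min ∝ 1/Δx, when Δx is decreased to 1/7 of its original value, Δp_min increases to 7 times its original value.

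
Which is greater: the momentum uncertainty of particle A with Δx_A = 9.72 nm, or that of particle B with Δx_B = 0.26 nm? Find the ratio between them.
Particle B has the larger minimum momentum uncertainty, by a factor of 37.38.

For each particle, the minimum momentum uncertainty is Δp_min = ℏ/(2Δx):

Particle A: Δp_A = ℏ/(2×9.720e-09 m) = 5.425e-27 kg·m/s
Particle B: Δp_B = ℏ/(2×2.600e-10 m) = 2.028e-25 kg·m/s

Ratio: Δp_B/Δp_A = 37.38

Since Δp_min ∝ 1/Δx, the particle with smaller position uncertainty (B) has larger momentum uncertainty.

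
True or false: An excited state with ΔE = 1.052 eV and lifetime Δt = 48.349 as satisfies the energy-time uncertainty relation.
No, it violates the uncertainty relation.

Calculate the product ΔEΔt:
ΔE = 1.052 eV = 1.685e-19 J
ΔEΔt = (1.685e-19 J) × (4.835e-17 s)
ΔEΔt = 8.149e-36 J·s

Compare to the minimum allowed value ℏ/2:
ℏ/2 = 5.273e-35 J·s

Since ΔEΔt = 8.149e-36 J·s < 5.273e-35 J·s = ℏ/2,
this violates the uncertainty relation.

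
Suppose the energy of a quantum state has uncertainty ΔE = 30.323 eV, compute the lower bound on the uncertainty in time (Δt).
10.853 as

Using the energy-time uncertainty principle:
ΔEΔt ≥ ℏ/2

The minimum uncertainty in time is:
Δt_min = ℏ/(2ΔE)
Δt_min = (1.055e-34 J·s) / (2 × 4.858e-18 J)
Δt_min = 1.085e-17 s = 10.853 as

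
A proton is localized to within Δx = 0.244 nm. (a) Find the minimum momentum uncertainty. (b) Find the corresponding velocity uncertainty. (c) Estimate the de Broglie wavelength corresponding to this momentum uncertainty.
(a) Δp_min = 2.161 × 10^-25 kg·m/s
(b) Δv_min = 129.199 m/s
(c) λ_dB = 3.066 nm

Step-by-step:

(a) From the uncertainty principle:
Δp_min = ℏ/(2Δx) = (1.055e-34 J·s)/(2 × 2.440e-10 m) = 2.161e-25 kg·m/s

(b) The velocity uncertainty:
Δv = Δp/m = (2.161e-25 kg·m/s)/(1.673e-27 kg) = 1.292e+02 m/s = 129.199 m/s

(c) The de Broglie wavelength for this momentum:
λ = h/p = (6.626e-34 J·s)/(2.161e-25 kg·m/s) = 3.066e-09 m = 3.066 nm

Note: The de Broglie wavelength is comparable to the localization size, as expected from wave-particle duality.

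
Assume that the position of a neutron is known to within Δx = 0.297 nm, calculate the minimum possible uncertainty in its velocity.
105.997 m/s

Using the Heisenberg uncertainty principle and Δp = mΔv:
ΔxΔp ≥ ℏ/2
Δx(mΔv) ≥ ℏ/2

The minimum uncertainty in velocity is:
Δv_min = ℏ/(2mΔx)
Δv_min = (1.055e-34 J·s) / (2 × 1.675e-27 kg × 2.970e-10 m)
Δv_min = 1.060e+02 m/s = 105.997 m/s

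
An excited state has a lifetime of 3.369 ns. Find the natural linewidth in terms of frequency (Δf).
23.621 MHz

Using the energy-time uncertainty principle and E = hf:
ΔEΔt ≥ ℏ/2
hΔf·Δt ≥ ℏ/2

The minimum frequency uncertainty is:
Δf = ℏ/(2hτ) = 1/(4πτ)
Δf = 1/(4π × 3.369e-09 s)
Δf = 2.362e+07 Hz = 23.621 MHz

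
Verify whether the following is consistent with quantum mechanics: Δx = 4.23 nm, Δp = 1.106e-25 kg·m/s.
Yes, it satisfies the uncertainty principle.

Calculate the product ΔxΔp:
ΔxΔp = (4.230e-09 m) × (1.106e-25 kg·m/s)
ΔxΔp = 4.678e-34 J·s

Compare to the minimum allowed value ℏ/2:
ℏ/2 = 5.273e-35 J·s

Since ΔxΔp = 4.678e-34 J·s ≥ 5.273e-35 J·s = ℏ/2,
the measurement satisfies the uncertainty principle.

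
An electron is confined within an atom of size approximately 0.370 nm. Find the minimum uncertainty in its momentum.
1.425 × 10^-25 kg·m/s

Using the Heisenberg uncertainty principle:
ΔxΔp ≥ ℏ/2

With Δx ≈ L = 3.700e-10 m (the confinement size):
Δp_min = ℏ/(2Δx)
Δp_min = (1.055e-34 J·s) / (2 × 3.700e-10 m)
Δp_min = 1.425e-25 kg·m/s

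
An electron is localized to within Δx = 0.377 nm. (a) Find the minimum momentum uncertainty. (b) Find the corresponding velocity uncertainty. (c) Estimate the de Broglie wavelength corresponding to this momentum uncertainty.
(a) Δp_min = 1.399 × 10^-25 kg·m/s
(b) Δv_min = 153.538 km/s
(c) λ_dB = 4.738 nm

Step-by-step:

(a) From the uncertainty principle:
Δp_min = ℏ/(2Δx) = (1.055e-34 J·s)/(2 × 3.770e-10 m) = 1.399e-25 kg·m/s

(b) The velocity uncertainty:
Δv = Δp/m = (1.399e-25 kg·m/s)/(9.109e-31 kg) = 1.535e+05 m/s = 153.538 km/s

(c) The de Broglie wavelength for this momentum:
λ = h/p = (6.626e-34 J·s)/(1.399e-25 kg·m/s) = 4.738e-09 m = 4.738 nm

Note: The de Broglie wavelength is comparable to the localization size, as expected from wave-particle duality.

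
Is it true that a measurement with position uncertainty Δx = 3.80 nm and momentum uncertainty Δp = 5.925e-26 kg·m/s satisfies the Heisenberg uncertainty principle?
Yes, it satisfies the uncertainty principle.

Calculate the product ΔxΔp:
ΔxΔp = (3.800e-09 m) × (5.925e-26 kg·m/s)
ΔxΔp = 2.252e-34 J·s

Compare to the minimum allowed value ℏ/2:
ℏ/2 = 5.273e-35 J·s

Since ΔxΔp = 2.252e-34 J·s ≥ 5.273e-35 J·s = ℏ/2,
the measurement satisfies the uncertainty principle.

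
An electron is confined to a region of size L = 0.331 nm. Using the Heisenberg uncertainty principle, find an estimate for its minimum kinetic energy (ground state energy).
86.937 meV

Using the uncertainty principle to estimate ground state energy:

1. The position uncertainty is approximately the confinement size:
   Δx ≈ L = 3.310e-10 m

2. From ΔxΔp ≥ ℏ/2, the minimum momentum uncertainty is:
   Δp ≈ ℏ/(2L) = 1.593e-25 kg·m/s

3. The kinetic energy is approximately:
   KE ≈ (Δp)²/(2m) = (1.593e-25)²/(2 × 9.109e-31 kg)
   KE ≈ 1.393e-20 J = 86.937 meV

This is an order-of-magnitude estimate of the ground state energy.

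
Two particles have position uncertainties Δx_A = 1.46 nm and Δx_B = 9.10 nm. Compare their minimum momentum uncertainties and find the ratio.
Particle A has the larger minimum momentum uncertainty, by a factor of 6.23.

For each particle, the minimum momentum uncertainty is Δp_min = ℏ/(2Δx):

Particle A: Δp_A = ℏ/(2×1.460e-09 m) = 3.612e-26 kg·m/s
Particle B: Δp_B = ℏ/(2×9.100e-09 m) = 5.794e-27 kg·m/s

Ratio: Δp_A/Δp_B = 6.23

Since Δp_min ∝ 1/Δx, the particle with smaller position uncertainty (A) has larger momentum uncertainty.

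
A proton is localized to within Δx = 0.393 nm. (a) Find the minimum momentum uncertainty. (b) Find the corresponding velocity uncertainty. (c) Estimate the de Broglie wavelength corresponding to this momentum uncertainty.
(a) Δp_min = 1.342 × 10^-25 kg·m/s
(b) Δv_min = 80.215 m/s
(c) λ_dB = 4.939 nm

Step-by-step:

(a) From the uncertainty principle:
Δp_min = ℏ/(2Δx) = (1.055e-34 J·s)/(2 × 3.930e-10 m) = 1.342e-25 kg·m/s

(b) The velocity uncertainty:
Δv = Δp/m = (1.342e-25 kg·m/s)/(1.673e-27 kg) = 8.022e+01 m/s = 80.215 m/s

(c) The de Broglie wavelength for this momentum:
λ = h/p = (6.626e-34 J·s)/(1.342e-25 kg·m/s) = 4.939e-09 m = 4.939 nm

Note: The de Broglie wavelength is comparable to the localization size, as expected from wave-particle duality.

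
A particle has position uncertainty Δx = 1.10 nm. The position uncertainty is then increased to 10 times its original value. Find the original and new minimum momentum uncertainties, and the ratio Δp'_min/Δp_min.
Original Δp_min = 4.794 × 10^-26 kg·m/s; new Δp'_min = 4.794 × 10^-27 kg·m/s; ratio Δp'_min/Δp_min = 1/10.

From the uncertainty principle ΔxΔp ≥ ℏ/2, the minimum momentum uncertainty is Δp_min = ℏ/(2Δx).

Original (Δx = 1.10 nm = 1.100e-09 m):
Δp_min = (1.055e-34 J·s)/(2 × 1.100e-09 m) = 4.794e-26 kg·m/s

When Δx → 10Δx:
Δp'_min = ℏ/(2 × 10Δx) = (1/10) × ℏ/(2Δx) = (1/10) × Δp_min
Δp'_min = 1/10 × 4.794e-26 kg·m/s = 4.794e-27 kg·m/s

Since Δp_min ∝ 1/Δx, when Δx is increased to 10 times its original value, Δp_min decreases to 1/10 of its original value.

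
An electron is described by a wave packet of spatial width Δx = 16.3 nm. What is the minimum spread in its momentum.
3.235 × 10^-27 kg·m/s

For a wave packet, the spatial width Δx and momentum spread Δp are related by the uncertainty principle:
ΔxΔp ≥ ℏ/2

The minimum momentum spread is:
Δp_min = ℏ/(2Δx)
Δp_min = (1.055e-34 J·s) / (2 × 1.630e-08 m)
Δp_min = 3.235e-27 kg·m/s

A wave packet cannot have both a well-defined position and well-defined momentum.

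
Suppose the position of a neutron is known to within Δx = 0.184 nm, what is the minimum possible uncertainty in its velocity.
171.093 m/s

Using the Heisenberg uncertainty principle and Δp = mΔv:
ΔxΔp ≥ ℏ/2
Δx(mΔv) ≥ ℏ/2

The minimum uncertainty in velocity is:
Δv_min = ℏ/(2mΔx)
Δv_min = (1.055e-34 J·s) / (2 × 1.675e-27 kg × 1.840e-10 m)
Δv_min = 1.711e+02 m/s = 171.093 m/s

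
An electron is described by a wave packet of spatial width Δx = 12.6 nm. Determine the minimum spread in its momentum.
4.185 × 10^-27 kg·m/s

For a wave packet, the spatial width Δx and momentum spread Δp are related by the uncertainty principle:
ΔxΔp ≥ ℏ/2

The minimum momentum spread is:
Δp_min = ℏ/(2Δx)
Δp_min = (1.055e-34 J·s) / (2 × 1.260e-08 m)
Δp_min = 4.185e-27 kg·m/s

A wave packet cannot have both a well-defined position and well-defined momentum.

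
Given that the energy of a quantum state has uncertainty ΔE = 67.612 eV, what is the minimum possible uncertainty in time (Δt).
4.868 as

Using the energy-time uncertainty principle:
ΔEΔt ≥ ℏ/2

The minimum uncertainty in time is:
Δt_min = ℏ/(2ΔE)
Δt_min = (1.055e-34 J·s) / (2 × 1.083e-17 J)
Δt_min = 4.868e-18 s = 4.868 as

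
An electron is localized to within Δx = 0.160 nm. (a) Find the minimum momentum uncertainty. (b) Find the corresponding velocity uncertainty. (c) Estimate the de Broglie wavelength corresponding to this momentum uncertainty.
(a) Δp_min = 3.296 × 10^-25 kg·m/s
(b) Δv_min = 361.774 km/s
(c) λ_dB = 2.011 nm

Step-by-step:

(a) From the uncertainty principle:
Δp_min = ℏ/(2Δx) = (1.055e-34 J·s)/(2 × 1.600e-10 m) = 3.296e-25 kg·m/s

(b) The velocity uncertainty:
Δv = Δp/m = (3.296e-25 kg·m/s)/(9.109e-31 kg) = 3.618e+05 m/s = 361.774 km/s

(c) The de Broglie wavelength for this momentum:
λ = h/p = (6.626e-34 J·s)/(3.296e-25 kg·m/s) = 2.011e-09 m = 2.011 nm

Note: The de Broglie wavelength is comparable to the localization size, as expected from wave-particle duality.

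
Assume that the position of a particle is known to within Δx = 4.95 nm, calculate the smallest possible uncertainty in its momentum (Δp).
1.065 × 10^-26 kg·m/s

Using the Heisenberg uncertainty principle:
ΔxΔp ≥ ℏ/2

The minimum uncertainty in momentum is:
Δp_min = ℏ/(2Δx)
Δp_min = (1.055e-34 J·s) / (2 × 4.950e-09 m)
Δp_min = 1.065e-26 kg·m/s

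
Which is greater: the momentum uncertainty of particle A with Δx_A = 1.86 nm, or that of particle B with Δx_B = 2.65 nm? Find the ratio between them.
Particle A has the larger minimum momentum uncertainty, by a factor of 1.42.

For each particle, the minimum momentum uncertainty is Δp_min = ℏ/(2Δx):

Particle A: Δp_A = ℏ/(2×1.860e-09 m) = 2.835e-26 kg·m/s
Particle B: Δp_B = ℏ/(2×2.650e-09 m) = 1.990e-26 kg·m/s

Ratio: Δp_A/Δp_B = 1.42

Since Δp_min ∝ 1/Δx, the particle with smaller position uncertainty (A) has larger momentum uncertainty.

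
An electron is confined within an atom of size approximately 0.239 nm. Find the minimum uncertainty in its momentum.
2.206 × 10^-25 kg·m/s

Using the Heisenberg uncertainty principle:
ΔxΔp ≥ ℏ/2

With Δx ≈ L = 2.390e-10 m (the confinement size):
Δp_min = ℏ/(2Δx)
Δp_min = (1.055e-34 J·s) / (2 × 2.390e-10 m)
Δp_min = 2.206e-25 kg·m/s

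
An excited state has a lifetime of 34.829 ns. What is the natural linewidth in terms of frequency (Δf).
2.285 MHz

Using the energy-time uncertainty principle and E = hf:
ΔEΔt ≥ ℏ/2
hΔf·Δt ≥ ℏ/2

The minimum frequency uncertainty is:
Δf = ℏ/(2hτ) = 1/(4πτ)
Δf = 1/(4π × 3.483e-08 s)
Δf = 2.285e+06 Hz = 2.285 MHz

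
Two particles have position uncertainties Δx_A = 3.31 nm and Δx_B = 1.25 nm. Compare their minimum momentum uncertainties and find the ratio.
Particle B has the larger minimum momentum uncertainty, by a factor of 2.65.

For each particle, the minimum momentum uncertainty is Δp_min = ℏ/(2Δx):

Particle A: Δp_A = ℏ/(2×3.310e-09 m) = 1.593e-26 kg·m/s
Particle B: Δp_B = ℏ/(2×1.250e-09 m) = 4.218e-26 kg·m/s

Ratio: Δp_B/Δp_A = 2.65

Since Δp_min ∝ 1/Δx, the particle with smaller position uncertainty (B) has larger momentum uncertainty.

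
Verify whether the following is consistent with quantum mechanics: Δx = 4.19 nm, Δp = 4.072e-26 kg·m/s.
Yes, it satisfies the uncertainty principle.

Calculate the product ΔxΔp:
ΔxΔp = (4.190e-09 m) × (4.072e-26 kg·m/s)
ΔxΔp = 1.706e-34 J·s

Compare to the minimum allowed value ℏ/2:
ℏ/2 = 5.273e-35 J·s

Since ΔxΔp = 1.706e-34 J·s ≥ 5.273e-35 J·s = ℏ/2,
the measurement satisfies the uncertainty principle.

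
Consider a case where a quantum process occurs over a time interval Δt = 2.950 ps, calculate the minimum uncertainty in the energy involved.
111.561 μeV

Using the energy-time uncertainty principle:
ΔEΔt ≥ ℏ/2

The minimum uncertainty in energy is:
ΔE_min = ℏ/(2Δt)
ΔE_min = (1.055e-34 J·s) / (2 × 2.950e-12 s)
ΔE_min = 1.787e-23 J = 111.561 μeV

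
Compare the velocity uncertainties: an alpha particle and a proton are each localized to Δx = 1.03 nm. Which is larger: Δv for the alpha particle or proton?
The proton has the larger minimum velocity uncertainty, by a ratio of 4.0.

For both particles, Δp_min = ℏ/(2Δx) = 5.119e-26 kg·m/s (same for both).

The velocity uncertainty is Δv = Δp/m:
- alpha particle: Δv = 5.119e-26 / 6.645e-27 = 7.704e+00 m/s = 7.704 m/s
- proton: Δv = 5.119e-26 / 1.673e-27 = 3.061e+01 m/s = 30.606 m/s

Ratio: 3.061e+01 / 7.704e+00 = 4.0

The lighter particle has larger velocity uncertainty because Δv ∝ 1/m.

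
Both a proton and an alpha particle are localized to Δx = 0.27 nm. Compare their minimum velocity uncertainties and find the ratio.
The proton has the larger minimum velocity uncertainty, by a ratio of 4.0.

For both particles, Δp_min = ℏ/(2Δx) = 1.953e-25 kg·m/s (same for both).

The velocity uncertainty is Δv = Δp/m:
- proton: Δv = 1.953e-25 / 1.673e-27 = 1.168e+02 m/s = 116.757 m/s
- alpha particle: Δv = 1.953e-25 / 6.645e-27 = 2.939e+01 m/s = 29.391 m/s

Ratio: 1.168e+02 / 2.939e+01 = 4.0

The lighter particle has larger velocity uncertainty because Δv ∝ 1/m.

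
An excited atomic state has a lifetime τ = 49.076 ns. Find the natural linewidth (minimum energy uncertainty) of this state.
6.706 neV

Using the energy-time uncertainty principle:
ΔEΔt ≥ ℏ/2

The lifetime τ represents the time uncertainty Δt.
The natural linewidth (minimum energy uncertainty) is:

ΔE = ℏ/(2τ)
ΔE = (1.055e-34 J·s) / (2 × 4.908e-08 s)
ΔE = 1.074e-27 J = 6.706 neV

This natural linewidth limits the precision of spectroscopic measurements.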